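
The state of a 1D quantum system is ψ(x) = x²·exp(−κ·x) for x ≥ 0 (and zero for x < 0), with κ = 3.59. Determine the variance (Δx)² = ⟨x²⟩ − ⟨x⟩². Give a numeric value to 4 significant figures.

0.09699

Compute ⟨x⟩ and ⟨x²⟩ separately, then (Δx)² = ⟨x²⟩ − ⟨x⟩².
Every integrand reduces to terms xʲ·e^(−2κx) on [0, ∞); use ∫₀^∞ xʲ·e^(−2κx) dx = j!/(2κ)^(j+1).
Normalization: ∫|ψ|² dx = 0.0012577.
⟨x⟩ = 0.69638 and ⟨x²⟩ = 0.58193.
(Δx)² = 0.58193 − (0.69638)² = 0.096989.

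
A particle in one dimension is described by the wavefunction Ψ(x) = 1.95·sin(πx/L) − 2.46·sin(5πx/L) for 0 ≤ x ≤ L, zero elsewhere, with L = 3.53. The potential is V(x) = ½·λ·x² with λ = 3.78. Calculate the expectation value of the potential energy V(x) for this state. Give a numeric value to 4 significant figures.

7.199

⟨V⟩ = ∫ V(x)·|Ψ|² dx / ∫|Ψ|² dx.
On 0 ≤ x ≤ L (j ≠ l): ∫sin²(jπx/L) dx = L/2, ∫sin(jπx/L)·sin(lπx/L) dx = 0; diagonal moments ∫x·sin²(jπx/L) dx = L²/4, ∫x²·sin²(jπx/L) dx = L³·(1/6 − 1/(4j²π²)); cross terms ∫x·sin(jπx/L)·sin(lπx/L) dx = 0 for j + l even and −4jlL²/(π²(j² − l²)²) for j + l odd, ∫x²·sin(jπx/L)·sin(lπx/L) dx = (−1)^(j+l)·4jlL³/(π²(j² − l²)²); higher powers the same way via product-to-sum and parts.
State is unnormalized: ∫|Ψ|² dx = 17.392, and ∫Ψ*·V(x)·Ψ dx = 125.21, so ⟨V⟩ = 125.21 / 17.392.
⟨V⟩ = 7.1993.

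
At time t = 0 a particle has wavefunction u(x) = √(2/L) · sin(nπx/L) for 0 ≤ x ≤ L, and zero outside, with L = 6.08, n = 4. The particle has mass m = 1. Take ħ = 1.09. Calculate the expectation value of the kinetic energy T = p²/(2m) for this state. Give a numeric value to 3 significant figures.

2.54

T = −(ħ²/2m) d²/dx², so ⟨T⟩ = −(ħ²/2m) ∫ u*·u'' dx; with m = 1.
d/dx sin(nπx/L) = (nπ/L)·cos(nπx/L) and d²/dx² sin(nπx/L) = −(nπ/L)²·sin(nπx/L); on 0 ≤ x ≤ L, ∫sin²(nπx/L) dx = L/2 and ∫sin(nπx/L)·cos(nπx/L) dx = 0.
⟨T⟩ = 2.5377.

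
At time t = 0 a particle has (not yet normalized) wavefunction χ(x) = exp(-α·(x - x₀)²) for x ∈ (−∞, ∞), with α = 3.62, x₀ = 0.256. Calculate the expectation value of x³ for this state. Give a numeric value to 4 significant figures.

0.06982

⟨x³⟩ = ∫ x³·|χ|² dx / ∫|χ|² dx (integrals over the domain).
Gaussian moments (u = x − x₀): ∫u^(2j)·e^(−2αu²) du = (2j−1)!!/(4α)^j · √(π/(2α)), odd powers integrate to 0; here √(π/(2α)) = 0.65873.
State is unnormalized: ∫|χ|² dx = 0.65873, and ∫χ*·x³·χ dx = 0.045990, so ⟨x³⟩ = 0.045990 / 0.65873.
⟨x³⟩ = 0.069816.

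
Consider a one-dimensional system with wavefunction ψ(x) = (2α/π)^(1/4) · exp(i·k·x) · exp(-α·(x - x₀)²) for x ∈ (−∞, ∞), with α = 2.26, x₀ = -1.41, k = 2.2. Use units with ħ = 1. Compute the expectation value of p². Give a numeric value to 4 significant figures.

p² ψ = −ħ² d²ψ/dx²; ⟨p²⟩ = −ħ² ∫ ψ*·ψ'' dx.
Gaussian moments (u = x − x₀): ∫u^(2j)·e^(−2αu²) du = (2j−1)!!/(4α)^j · √(π/(2α)), odd powers integrate to 0; here √(π/(2α)) = 0.83369. Derivatives: ψ′ = (ik − 2αu)·ψ, ψ″ = ((ik − 2αu)² − 2α)·ψ; the odd-in-u pieces drop out.
⟨p²⟩ = 7.1000.

7.100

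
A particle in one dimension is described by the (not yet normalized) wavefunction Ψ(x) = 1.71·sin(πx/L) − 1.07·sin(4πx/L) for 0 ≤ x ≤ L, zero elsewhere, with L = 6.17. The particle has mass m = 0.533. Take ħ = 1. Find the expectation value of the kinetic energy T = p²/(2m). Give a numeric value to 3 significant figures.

T = −(ħ²/2m) d²/dx², so ⟨T⟩ = −(ħ²/2m) ∫ Ψ*·Ψ'' dx / ∫|Ψ|² dx; with m = 0.533.
d²/dx² sin(jπx/L) = −(jπ/L)²·sin(jπx/L); on 0 ≤ x ≤ L, ∫sin²(jπx/L) dx = L/2 and ∫sin(jπx/L)·sin(lπx/L) dx = 0 for j ≠ l, so only diagonal terms survive in ∫|Ψ|² and ∫Ψ·Ψ″; ∫Ψ·Ψ′ dx = [Ψ²/2] between the walls = 0.
State is unnormalized: ∫|Ψ|² dx = 12.553, and ∫Ψ*·(−ħ²/2m · Ψ'') dx = 15.938, so ⟨T⟩ = 15.938 / 12.553.
⟨T⟩ = 1.2697.

1.27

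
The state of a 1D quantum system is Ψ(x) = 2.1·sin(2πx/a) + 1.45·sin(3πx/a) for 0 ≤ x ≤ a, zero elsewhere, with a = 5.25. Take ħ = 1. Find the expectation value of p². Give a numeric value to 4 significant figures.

2.010

p² Ψ = −ħ² d²Ψ/dx²; ⟨p²⟩ = −ħ² ∫ Ψ*·Ψ'' dx / ∫|Ψ|² dx.
d²/dx² sin(jπx/a) = −(jπ/a)²·sin(jπx/a); on 0 ≤ x ≤ a, ∫sin²(jπx/a) dx = a/2 and ∫sin(jπx/a)·sin(lπx/a) dx = 0 for j ≠ l, so only diagonal terms survive in ∫|Ψ|² and ∫Ψ·Ψ″; ∫Ψ·Ψ′ dx = [Ψ²/2] between the walls = 0.
State is unnormalized: ∫|Ψ|² dx = 17.095, and ∫Ψ*·(−ħ² Ψ'') dx = 34.367, so ⟨p²⟩ = 34.367 / 17.095.
⟨p²⟩ = 2.0103.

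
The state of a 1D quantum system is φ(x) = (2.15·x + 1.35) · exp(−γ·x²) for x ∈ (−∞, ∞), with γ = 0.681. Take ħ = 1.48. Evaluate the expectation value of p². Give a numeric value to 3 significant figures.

p² φ = −ħ² d²φ/dx²; ⟨p²⟩ = −ħ² ∫ φ*·φ'' dx / ∫|φ|² dx.
Expand each integrand as polynomial × e^(−2γx²) and use ∫x^(2j)·e^(−2γx²) dx = (2j−1)!!/(4γ)^j · √(π/(2γ)), odd powers → 0; here √(π/(2γ)) = 1.5188. Differentiate with the product rule, d/dx e^(−γx²) = −2γx·e^(−γx²).
State is unnormalized: ∫|φ|² dx = 5.3452, and ∫φ*·(−ħ² φ'') dx = 15.662, so ⟨p²⟩ = 15.662 / 5.3452.
⟨p²⟩ = 2.9301.

2.93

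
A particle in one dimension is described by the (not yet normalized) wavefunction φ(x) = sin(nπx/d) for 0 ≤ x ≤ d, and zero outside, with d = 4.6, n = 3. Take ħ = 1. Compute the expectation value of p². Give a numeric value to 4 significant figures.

4.198

p² φ = −ħ² d²φ/dx²; ⟨p²⟩ = −ħ² ∫ φ*·φ'' dx / ∫|φ|² dx.
d/dx sin(nπx/d) = (nπ/d)·cos(nπx/d) and d²/dx² sin(nπx/d) = −(nπ/d)²·sin(nπx/d); on 0 ≤ x ≤ d, ∫sin²(nπx/d) dx = d/2 and ∫sin(nπx/d)·cos(nπx/d) dx = 0.
State is unnormalized: ∫|φ|² dx = 2.3000, and ∫φ*·(−ħ² φ'') dx = 9.6550, so ⟨p²⟩ = 9.6550 / 2.3000.
⟨p²⟩ = 4.1978.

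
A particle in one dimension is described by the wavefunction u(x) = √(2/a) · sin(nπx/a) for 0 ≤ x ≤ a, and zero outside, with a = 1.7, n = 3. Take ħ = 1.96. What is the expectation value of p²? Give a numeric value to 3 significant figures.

118.

p² u = −ħ² d²u/dx²; ⟨p²⟩ = −ħ² ∫ u*·u'' dx.
d/dx sin(nπx/a) = (nπ/a)·cos(nπx/a) and d²/dx² sin(nπx/a) = −(nπ/a)²·sin(nπx/a); on 0 ≤ x ≤ a, ∫sin²(nπx/a) dx = a/2 and ∫sin(nπx/a)·cos(nπx/a) dx = 0.
⟨p²⟩ = 118.07.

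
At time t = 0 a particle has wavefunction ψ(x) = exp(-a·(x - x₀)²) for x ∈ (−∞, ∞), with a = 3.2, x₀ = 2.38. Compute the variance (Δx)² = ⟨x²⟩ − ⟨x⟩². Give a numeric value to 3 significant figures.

Compute ⟨x⟩ and ⟨x²⟩ separately, then (Δx)² = ⟨x²⟩ − ⟨x⟩².
Gaussian moments (u = x − x₀): ∫u^(2j)·e^(−2au²) du = (2j−1)!!/(4a)^j · √(π/(2a)), odd powers integrate to 0; here √(π/(2a)) = 0.70062.
Normalization: ∫|ψ|² dx = 0.70062.
⟨x⟩ = 2.3800 and ⟨x²⟩ = 5.7425.
(Δx)² = 5.7425 − (2.3800)² = 0.078125.

0.0781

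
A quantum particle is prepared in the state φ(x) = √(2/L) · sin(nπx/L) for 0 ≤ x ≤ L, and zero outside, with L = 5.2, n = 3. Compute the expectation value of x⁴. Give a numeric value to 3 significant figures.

⟨x⁴⟩ = ∫ x⁴·|φ|² dx (integrals over the domain).
With sin²θ = (1 − cos2θ)/2 on 0 ≤ x ≤ L: ∫sin²(nπx/L) dx = L/2, ∫x·sin²(nπx/L) dx = L²/4, ∫x²·sin²(nπx/L) dx = L³·(1/6 − 1/(4n²π²)); higher powers xᵏ the same way, integrating xᵏ·cos(2nπx/L) by parts.
⟨x⁴⟩ = 138.14.

138.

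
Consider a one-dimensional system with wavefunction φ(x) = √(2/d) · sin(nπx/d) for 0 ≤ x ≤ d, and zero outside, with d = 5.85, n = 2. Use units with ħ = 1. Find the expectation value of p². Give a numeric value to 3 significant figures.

p² φ = −ħ² d²φ/dx²; ⟨p²⟩ = −ħ² ∫ φ*·φ'' dx.
d/dx sin(nπx/d) = (nπ/d)·cos(nπx/d) and d²/dx² sin(nπx/d) = −(nπ/d)²·sin(nπx/d); on 0 ≤ x ≤ d, ∫sin²(nπx/d) dx = d/2 and ∫sin(nπx/d)·cos(nπx/d) dx = 0.
⟨p²⟩ = 1.1536.

1.15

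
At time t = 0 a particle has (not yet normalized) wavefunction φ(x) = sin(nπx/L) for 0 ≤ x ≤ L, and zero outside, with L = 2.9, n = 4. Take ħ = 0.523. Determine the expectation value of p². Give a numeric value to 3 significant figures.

5.14

p² φ = −ħ² d²φ/dx²; ⟨p²⟩ = −ħ² ∫ φ*·φ'' dx / ∫|φ|² dx.
d/dx sin(nπx/L) = (nπ/L)·cos(nπx/L) and d²/dx² sin(nπx/L) = −(nπ/L)²·sin(nπx/L); on 0 ≤ x ≤ L, ∫sin²(nπx/L) dx = L/2 and ∫sin(nπx/L)·cos(nπx/L) dx = 0.
State is unnormalized: ∫|φ|² dx = 1.4500, and ∫φ*·(−ħ² φ'') dx = 7.4472, so ⟨p²⟩ = 7.4472 / 1.4500.
⟨p²⟩ = 5.1360.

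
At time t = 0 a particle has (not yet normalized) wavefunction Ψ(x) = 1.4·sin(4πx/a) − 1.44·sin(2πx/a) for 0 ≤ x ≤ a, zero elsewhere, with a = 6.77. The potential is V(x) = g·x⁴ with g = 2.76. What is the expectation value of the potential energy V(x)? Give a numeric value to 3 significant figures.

635.

⟨V⟩ = ∫ V(x)·|Ψ|² dx / ∫|Ψ|² dx.
On 0 ≤ x ≤ a (j ≠ l): ∫sin²(jπx/a) dx = a/2, ∫sin(jπx/a)·sin(lπx/a) dx = 0; diagonal moments ∫x·sin²(jπx/a) dx = a²/4, ∫x²·sin²(jπx/a) dx = a³·(1/6 − 1/(4j²π²)); cross terms ∫x·sin(jπx/a)·sin(lπx/a) dx = 0 for j + l even and −4jla²/(π²(j² − l²)²) for j + l odd, ∫x²·sin(jπx/a)·sin(lπx/a) dx = (−1)^(j+l)·4jla³/(π²(j² − l²)²); higher powers the same way via product-to-sum and parts.
State is unnormalized: ∫|Ψ|² dx = 13.654, and ∫Ψ*·V(x)·Ψ dx = 8676.2, so ⟨V⟩ = 8676.2 / 13.654.
⟨V⟩ = 635.44.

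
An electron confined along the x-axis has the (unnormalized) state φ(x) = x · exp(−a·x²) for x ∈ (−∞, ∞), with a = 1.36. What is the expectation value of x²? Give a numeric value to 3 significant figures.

⟨x²⟩ = ∫ x²·|φ|² dx / ∫|φ|² dx (integrals over the domain).
Expand each integrand as polynomial × e^(−2ax²) and use ∫x^(2j)·e^(−2ax²) dx = (2j−1)!!/(4a)^j · √(π/(2a)), odd powers → 0; here √(π/(2a)) = 1.0747.
State is unnormalized: ∫|φ|² dx = 0.19756, and ∫φ*·x²·φ dx = 0.10895, so ⟨x²⟩ = 0.10895 / 0.19756.
⟨x²⟩ = 0.55147.

0.551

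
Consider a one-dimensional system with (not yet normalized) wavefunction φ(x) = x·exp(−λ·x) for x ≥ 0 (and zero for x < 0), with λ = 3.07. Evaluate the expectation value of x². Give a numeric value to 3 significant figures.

⟨x²⟩ = ∫ x²·|φ|² dx / ∫|φ|² dx (integrals over the domain).
Every integrand reduces to terms xʲ·e^(−2λx) on [0, ∞); use ∫₀^∞ xʲ·e^(−2λx) dx = j!/(2λ)^(j+1).
State is unnormalized: ∫|φ|² dx = 0.0086402, and ∫φ*·x²·φ dx = 0.0027502, so ⟨x²⟩ = 0.0027502 / 0.0086402.
⟨x²⟩ = 0.31831.

0.318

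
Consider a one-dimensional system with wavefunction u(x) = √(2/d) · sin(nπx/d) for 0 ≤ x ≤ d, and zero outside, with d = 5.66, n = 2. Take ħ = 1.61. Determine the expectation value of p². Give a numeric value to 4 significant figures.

3.194

p² u = −ħ² d²u/dx²; ⟨p²⟩ = −ħ² ∫ u*·u'' dx.
d/dx sin(nπx/d) = (nπ/d)·cos(nπx/d) and d²/dx² sin(nπx/d) = −(nπ/d)²·sin(nπx/d); on 0 ≤ x ≤ d, ∫sin²(nπx/d) dx = d/2 and ∫sin(nπx/d)·cos(nπx/d) dx = 0.
⟨p²⟩ = 3.1943.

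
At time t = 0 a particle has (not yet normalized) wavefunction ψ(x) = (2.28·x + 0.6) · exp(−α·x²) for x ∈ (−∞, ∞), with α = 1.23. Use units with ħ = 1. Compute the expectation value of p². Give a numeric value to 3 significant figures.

p² ψ = −ħ² d²ψ/dx²; ⟨p²⟩ = −ħ² ∫ ψ*·ψ'' dx / ∫|ψ|² dx.
Expand each integrand as polynomial × e^(−2αx²) and use ∫x^(2j)·e^(−2αx²) dx = (2j−1)!!/(4α)^j · √(π/(2α)), odd powers → 0; here √(π/(2α)) = 1.1301. Differentiate with the product rule, d/dx e^(−αx²) = −2αx·e^(−αx²).
State is unnormalized: ∫|ψ|² dx = 1.6008, and ∫ψ*·(−ħ² ψ'') dx = 4.9063, so ⟨p²⟩ = 4.9063 / 1.6008.
⟨p²⟩ = 3.0648.

3.06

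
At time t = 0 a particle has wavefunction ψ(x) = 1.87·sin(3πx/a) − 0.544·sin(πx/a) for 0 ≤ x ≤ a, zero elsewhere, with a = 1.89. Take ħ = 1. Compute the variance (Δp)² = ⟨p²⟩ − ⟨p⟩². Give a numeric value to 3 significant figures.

23.1

Compute ⟨p⟩ and ⟨p²⟩ separately; (Δp)² = ⟨p²⟩ − ⟨p⟩².
d²/dx² sin(jπx/a) = −(jπ/a)²·sin(jπx/a); on 0 ≤ x ≤ a, ∫sin²(jπx/a) dx = a/2 and ∫sin(jπx/a)·sin(lπx/a) dx = 0 for j ≠ l, so only diagonal terms survive in ∫|ψ|² and ∫ψ·ψ″; ∫ψ·ψ′ dx = [ψ²/2] between the walls = 0.
Normalization: ∫|ψ|² dx = 3.5842.
⟨p⟩ = 0.0000 and ⟨p²⟩ = 23.142.
(Δp)² = 23.142 − (0.0000)² = 23.142.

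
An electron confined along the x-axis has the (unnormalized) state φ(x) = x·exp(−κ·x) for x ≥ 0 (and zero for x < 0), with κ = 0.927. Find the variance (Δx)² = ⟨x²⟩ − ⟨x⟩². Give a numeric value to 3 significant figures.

Compute ⟨x⟩ and ⟨x²⟩ separately, then (Δx)² = ⟨x²⟩ − ⟨x⟩².
Every integrand reduces to terms xʲ·e^(−2κx) on [0, ∞); use ∫₀^∞ xʲ·e^(−2κx) dx = j!/(2κ)^(j+1).
Normalization: ∫|φ|² dx = 0.31383.
⟨x⟩ = 1.6181 and ⟨x²⟩ = 3.4911.
(Δx)² = 3.4911 − (1.6181)² = 0.87277.

0.873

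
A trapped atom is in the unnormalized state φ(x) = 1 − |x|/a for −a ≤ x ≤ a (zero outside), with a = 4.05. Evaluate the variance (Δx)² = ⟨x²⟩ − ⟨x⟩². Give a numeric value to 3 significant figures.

1.64

Compute ⟨x⟩ and ⟨x²⟩ separately, then (Δx)² = ⟨x²⟩ − ⟨x⟩².
φ is even, so ∫ over [−a, a] = 2∫₀ᵃ with φ = 1 − x/a there: ∫₀ᵃ (1 − x/a)² dx = a/3, ∫₀ᵃ x²(1 − x/a)² dx = a³/30, ∫₀ᵃ x⁴(1 − x/a)² dx = a⁵/105.
Normalization: ∫|φ|² dx = 2.7000.
⟨x⟩ = 0.0000 and ⟨x²⟩ = 1.6403.
(Δx)² = 1.6403 − (0.0000)² = 1.6403.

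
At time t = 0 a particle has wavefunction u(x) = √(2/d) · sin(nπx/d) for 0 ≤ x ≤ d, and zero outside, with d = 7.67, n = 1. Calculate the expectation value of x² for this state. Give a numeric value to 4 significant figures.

⟨x²⟩ = ∫ x²·|u|² dx (integrals over the domain).
With sin²θ = (1 − cos2θ)/2 on 0 ≤ x ≤ d: ∫sin²(nπx/d) dx = d/2, ∫x·sin²(nπx/d) dx = d²/4, ∫x²·sin²(nπx/d) dx = d³·(1/6 − 1/(4n²π²)); higher powers xᵏ the same way, integrating xᵏ·cos(2nπx/d) by parts.
⟨x²⟩ = 16.629.

16.63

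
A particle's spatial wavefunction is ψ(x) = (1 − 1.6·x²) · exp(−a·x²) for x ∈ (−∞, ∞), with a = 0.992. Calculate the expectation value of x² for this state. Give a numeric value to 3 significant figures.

⟨x²⟩ = ∫ x²·|ψ|² dx / ∫|ψ|² dx (integrals over the domain).
Expand each integrand as polynomial × e^(−2ax²) and use ∫x^(2j)·e^(−2ax²) dx = (2j−1)!!/(4a)^j · √(π/(2a)), odd powers → 0; here √(π/(2a)) = 1.2584.
State is unnormalized: ∫|ψ|² dx = 0.85735, and ∫ψ*·x²·ψ dx = 0.32331, so ⟨x²⟩ = 0.32331 / 0.85735.
⟨x²⟩ = 0.37711.

0.377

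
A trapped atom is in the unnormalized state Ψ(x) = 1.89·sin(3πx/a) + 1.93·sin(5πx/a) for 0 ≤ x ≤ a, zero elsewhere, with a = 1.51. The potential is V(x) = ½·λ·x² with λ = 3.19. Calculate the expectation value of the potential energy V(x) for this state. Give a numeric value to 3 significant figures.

1.37

⟨V⟩ = ∫ V(x)·|Ψ|² dx / ∫|Ψ|² dx.
On 0 ≤ x ≤ a (j ≠ l): ∫sin²(jπx/a) dx = a/2, ∫sin(jπx/a)·sin(lπx/a) dx = 0; diagonal moments ∫x·sin²(jπx/a) dx = a²/4, ∫x²·sin²(jπx/a) dx = a³·(1/6 − 1/(4j²π²)); cross terms ∫x·sin(jπx/a)·sin(lπx/a) dx = 0 for j + l even and −4jla²/(π²(j² − l²)²) for j + l odd, ∫x²·sin(jπx/a)·sin(lπx/a) dx = (−1)^(j+l)·4jla³/(π²(j² − l²)²); higher powers the same way via product-to-sum and parts.
State is unnormalized: ∫|Ψ|² dx = 5.5092, and ∫Ψ*·V(x)·Ψ dx = 7.5540, so ⟨V⟩ = 7.5540 / 5.5092.
⟨V⟩ = 1.3712.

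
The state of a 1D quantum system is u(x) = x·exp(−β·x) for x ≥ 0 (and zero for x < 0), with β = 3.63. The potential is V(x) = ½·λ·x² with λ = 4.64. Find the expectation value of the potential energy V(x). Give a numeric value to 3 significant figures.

⟨V⟩ = ∫ V(x)·|u|² dx / ∫|u|² dx.
Every integrand reduces to terms xʲ·e^(−2βx) on [0, ∞); use ∫₀^∞ xʲ·e^(−2βx) dx = j!/(2β)^(j+1).
State is unnormalized: ∫|u|² dx = 0.0052266, and ∫u*·V(x)·u dx = 0.0027607, so ⟨V⟩ = 0.0027607 / 0.0052266.
⟨V⟩ = 0.52820.

0.528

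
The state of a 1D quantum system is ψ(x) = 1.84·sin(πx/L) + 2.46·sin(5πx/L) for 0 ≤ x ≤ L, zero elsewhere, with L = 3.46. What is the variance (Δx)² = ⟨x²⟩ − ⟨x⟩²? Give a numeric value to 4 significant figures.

Compute ⟨x⟩ and ⟨x²⟩ separately, then (Δx)² = ⟨x²⟩ − ⟨x⟩².
On 0 ≤ x ≤ L (j ≠ l): ∫sin²(jπx/L) dx = L/2, ∫sin(jπx/L)·sin(lπx/L) dx = 0; diagonal moments ∫x·sin²(jπx/L) dx = L²/4, ∫x²·sin²(jπx/L) dx = L³·(1/6 − 1/(4j²π²)); cross terms ∫x·sin(jπx/L)·sin(lπx/L) dx = 0 for j + l even and −4jlL²/(π²(j² − l²)²) for j + l odd, ∫x²·sin(jπx/L)·sin(lπx/L) dx = (−1)^(j+l)·4jlL³/(π²(j² − l²)²); higher powers the same way via product-to-sum and parts.
Normalization: ∫|ψ|² dx = 16.326.
⟨x⟩ = 1.7300 and ⟨x²⟩ = 3.8382.
(Δx)² = 3.8382 − (1.7300)² = 0.84530.

0.8453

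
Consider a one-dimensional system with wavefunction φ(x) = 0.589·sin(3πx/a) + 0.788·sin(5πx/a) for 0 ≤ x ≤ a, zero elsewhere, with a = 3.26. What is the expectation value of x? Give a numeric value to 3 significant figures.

1.63

⟨x⟩ = ∫ x·|φ|² dx / ∫|φ|² dx (integrals over the domain).
On 0 ≤ x ≤ a (j ≠ l): ∫sin²(jπx/a) dx = a/2, ∫sin(jπx/a)·sin(lπx/a) dx = 0; diagonal moments ∫x·sin²(jπx/a) dx = a²/4, ∫x²·sin²(jπx/a) dx = a³·(1/6 − 1/(4j²π²)); cross terms ∫x·sin(jπx/a)·sin(lπx/a) dx = 0 for j + l even and −4jla²/(π²(j² − l²)²) for j + l odd, ∫x²·sin(jπx/a)·sin(lπx/a) dx = (−1)^(j+l)·4jla³/(π²(j² − l²)²); higher powers the same way via product-to-sum and parts.
State is unnormalized: ∫|φ|² dx = 1.5776, and ∫φ*·x·φ dx = 2.5715, so ⟨x⟩ = 2.5715 / 1.5776.
⟨x⟩ = 1.6300.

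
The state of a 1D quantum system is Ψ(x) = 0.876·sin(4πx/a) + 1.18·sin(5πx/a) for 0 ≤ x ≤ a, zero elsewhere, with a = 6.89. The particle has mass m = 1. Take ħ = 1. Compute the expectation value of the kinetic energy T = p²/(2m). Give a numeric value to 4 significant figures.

T = −(ħ²/2m) d²/dx², so ⟨T⟩ = −(ħ²/2m) ∫ Ψ*·Ψ'' dx / ∫|Ψ|² dx; with m = 1.
d²/dx² sin(jπx/a) = −(jπ/a)²·sin(jπx/a); on 0 ≤ x ≤ a, ∫sin²(jπx/a) dx = a/2 and ∫sin(jπx/a)·sin(lπx/a) dx = 0 for j ≠ l, so only diagonal terms survive in ∫|Ψ|² and ∫Ψ·Ψ″; ∫Ψ·Ψ′ dx = [Ψ²/2] between the walls = 0.
State is unnormalized: ∫|Ψ|² dx = 7.4404, and ∫Ψ*·(−ħ²/2m · Ψ'') dx = 16.863, so ⟨T⟩ = 16.863 / 7.4404.
⟨T⟩ = 2.2664.

2.266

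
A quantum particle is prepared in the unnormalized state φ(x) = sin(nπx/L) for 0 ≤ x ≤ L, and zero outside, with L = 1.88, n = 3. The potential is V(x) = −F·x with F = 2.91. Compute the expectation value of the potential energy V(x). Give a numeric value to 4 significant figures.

-2.735

⟨V⟩ = ∫ V(x)·|φ|² dx / ∫|φ|² dx.
With sin²θ = (1 − cos2θ)/2 on 0 ≤ x ≤ L: ∫sin²(nπx/L) dx = L/2, ∫x·sin²(nπx/L) dx = L²/4, ∫x²·sin²(nπx/L) dx = L³·(1/6 − 1/(4n²π²)); higher powers xᵏ the same way, integrating xᵏ·cos(2nπx/L) by parts.
State is unnormalized: ∫|φ|² dx = 0.94000, and ∫φ*·V(x)·φ dx = -2.5713, so ⟨V⟩ = -2.5713 / 0.94000.
⟨V⟩ = -2.7354.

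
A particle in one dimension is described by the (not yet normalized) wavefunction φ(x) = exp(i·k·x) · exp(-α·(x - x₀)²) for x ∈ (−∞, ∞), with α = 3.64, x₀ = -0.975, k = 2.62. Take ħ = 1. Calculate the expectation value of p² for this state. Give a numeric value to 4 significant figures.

p² φ = −ħ² d²φ/dx²; ⟨p²⟩ = −ħ² ∫ φ*·φ'' dx / ∫|φ|² dx.
Gaussian moments (u = x − x₀): ∫u^(2j)·e^(−2αu²) du = (2j−1)!!/(4α)^j · √(π/(2α)), odd powers integrate to 0; here √(π/(2α)) = 0.65692. Derivatives: φ′ = (ik − 2αu)·φ, φ″ = ((ik − 2αu)² − 2α)·φ; the odd-in-u pieces drop out.
State is unnormalized: ∫|φ|² dx = 0.65692, and ∫φ*·(−ħ² φ'') dx = 6.9005, so ⟨p²⟩ = 6.9005 / 0.65692.
⟨p²⟩ = 10.504.

10.50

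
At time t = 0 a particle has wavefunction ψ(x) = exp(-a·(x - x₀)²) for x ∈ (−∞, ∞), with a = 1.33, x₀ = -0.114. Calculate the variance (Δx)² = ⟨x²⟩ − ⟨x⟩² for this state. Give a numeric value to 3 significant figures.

Compute ⟨x⟩ and ⟨x²⟩ separately, then (Δx)² = ⟨x²⟩ − ⟨x⟩².
Gaussian moments (u = x − x₀): ∫u^(2j)·e^(−2au²) du = (2j−1)!!/(4a)^j · √(π/(2a)), odd powers integrate to 0; here √(π/(2a)) = 1.0868.
Normalization: ∫|ψ|² dx = 1.0868.
⟨x⟩ = -0.11400 and ⟨x²⟩ = 0.20097.
(Δx)² = 0.20097 − (-0.11400)² = 0.18797.

0.188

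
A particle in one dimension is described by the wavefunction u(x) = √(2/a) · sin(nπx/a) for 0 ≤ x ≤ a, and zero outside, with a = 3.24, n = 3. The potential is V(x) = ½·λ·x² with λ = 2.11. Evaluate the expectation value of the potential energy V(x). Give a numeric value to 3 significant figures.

3.63

⟨V⟩ = ∫ V(x)·|u|² dx.
With sin²θ = (1 − cos2θ)/2 on 0 ≤ x ≤ a: ∫sin²(nπx/a) dx = a/2, ∫x·sin²(nπx/a) dx = a²/4, ∫x²·sin²(nπx/a) dx = a³·(1/6 − 1/(4n²π²)); higher powers xᵏ the same way, integrating xᵏ·cos(2nπx/a) by parts.
⟨V⟩ = 3.6293.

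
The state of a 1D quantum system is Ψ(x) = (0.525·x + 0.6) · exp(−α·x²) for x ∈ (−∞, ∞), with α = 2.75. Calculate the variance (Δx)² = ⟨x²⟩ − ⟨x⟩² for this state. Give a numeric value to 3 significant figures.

0.0806

Compute ⟨x⟩ and ⟨x²⟩ separately, then (Δx)² = ⟨x²⟩ − ⟨x⟩².
Expand each integrand as polynomial × e^(−2αx²) and use ∫x^(2j)·e^(−2αx²) dx = (2j−1)!!/(4α)^j · √(π/(2α)), odd powers → 0; here √(π/(2α)) = 0.75578.
Normalization: ∫|Ψ|² dx = 0.29102.
⟨x⟩ = 0.14874 and ⟨x²⟩ = 0.10274.
(Δx)² = 0.10274 − (0.14874)² = 0.080617.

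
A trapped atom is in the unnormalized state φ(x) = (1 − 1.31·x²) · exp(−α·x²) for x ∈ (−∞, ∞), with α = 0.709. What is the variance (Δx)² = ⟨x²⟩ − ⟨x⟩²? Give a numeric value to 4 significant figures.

0.7035

Compute ⟨x⟩ and ⟨x²⟩ separately, then (Δx)² = ⟨x²⟩ − ⟨x⟩².
Expand each integrand as polynomial × e^(−2αx²) and use ∫x^(2j)·e^(−2αx²) dx = (2j−1)!!/(4α)^j · √(π/(2α)), odd powers → 0; here √(π/(2α)) = 1.4885.
Normalization: ∫|φ|² dx = 1.0661.
⟨x⟩ = 0.0000 and ⟨x²⟩ = 0.70349.
(Δx)² = 0.70349 − (0.0000)² = 0.70349.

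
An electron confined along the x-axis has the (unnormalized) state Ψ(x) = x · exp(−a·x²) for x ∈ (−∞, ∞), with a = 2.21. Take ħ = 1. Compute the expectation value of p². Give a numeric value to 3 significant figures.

6.63

p² Ψ = −ħ² d²Ψ/dx²; ⟨p²⟩ = −ħ² ∫ Ψ*·Ψ'' dx / ∫|Ψ|² dx.
Expand each integrand as polynomial × e^(−2ax²) and use ∫x^(2j)·e^(−2ax²) dx = (2j−1)!!/(4a)^j · √(π/(2a)), odd powers → 0; here √(π/(2a)) = 0.84307. Differentiate with the product rule, d/dx e^(−ax²) = −2ax·e^(−ax²).
State is unnormalized: ∫|Ψ|² dx = 0.095370, and ∫Ψ*·(−ħ² Ψ'') dx = 0.63230, so ⟨p²⟩ = 0.63230 / 0.095370.
⟨p²⟩ = 6.6300.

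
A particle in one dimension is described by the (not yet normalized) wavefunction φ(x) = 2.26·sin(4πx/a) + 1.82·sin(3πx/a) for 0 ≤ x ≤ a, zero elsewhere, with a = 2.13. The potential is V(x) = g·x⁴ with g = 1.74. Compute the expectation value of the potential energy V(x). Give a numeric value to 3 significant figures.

⟨V⟩ = ∫ V(x)·|φ|² dx / ∫|φ|² dx.
On 0 ≤ x ≤ a (j ≠ l): ∫sin²(jπx/a) dx = a/2, ∫sin(jπx/a)·sin(lπx/a) dx = 0; diagonal moments ∫x·sin²(jπx/a) dx = a²/4, ∫x²·sin²(jπx/a) dx = a³·(1/6 − 1/(4j²π²)); cross terms ∫x·sin(jπx/a)·sin(lπx/a) dx = 0 for j + l even and −4jla²/(π²(j² − l²)²) for j + l odd, ∫x²·sin(jπx/a)·sin(lπx/a) dx = (−1)^(j+l)·4jla³/(π²(j² − l²)²); higher powers the same way via product-to-sum and parts.
State is unnormalized: ∫|φ|² dx = 8.9673, and ∫φ*·V(x)·φ dx = 14.316, so ⟨V⟩ = 14.316 / 8.9673.
⟨V⟩ = 1.5964.

1.60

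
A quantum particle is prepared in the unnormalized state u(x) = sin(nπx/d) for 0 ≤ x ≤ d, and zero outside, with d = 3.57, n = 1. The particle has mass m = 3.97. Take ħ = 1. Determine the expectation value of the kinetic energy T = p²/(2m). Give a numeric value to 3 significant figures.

0.0975

T = −(ħ²/2m) d²/dx², so ⟨T⟩ = −(ħ²/2m) ∫ u*·u'' dx / ∫|u|² dx; with m = 3.97.
d/dx sin(nπx/d) = (nπ/d)·cos(nπx/d) and d²/dx² sin(nπx/d) = −(nπ/d)²·sin(nπx/d); on 0 ≤ x ≤ d, ∫sin²(nπx/d) dx = d/2 and ∫sin(nπx/d)·cos(nπx/d) dx = 0.
State is unnormalized: ∫|u|² dx = 1.7850, and ∫u*·(−ħ²/2m · u'') dx = 0.17409, so ⟨T⟩ = 0.17409 / 1.7850.
⟨T⟩ = 0.097531.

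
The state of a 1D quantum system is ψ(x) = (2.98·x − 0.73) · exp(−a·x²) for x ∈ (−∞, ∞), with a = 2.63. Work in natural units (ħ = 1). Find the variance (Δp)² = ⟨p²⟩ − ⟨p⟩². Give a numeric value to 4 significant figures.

Compute ⟨p⟩ and ⟨p²⟩ separately; (Δp)² = ⟨p²⟩ − ⟨p⟩².
Expand each integrand as polynomial × e^(−2ax²) and use ∫x^(2j)·e^(−2ax²) dx = (2j−1)!!/(4a)^j · √(π/(2a)), odd powers → 0; here √(π/(2a)) = 0.77283. Differentiate with the product rule, d/dx e^(−ax²) = −2ax·e^(−ax²).
Normalization: ∫|ψ|² dx = 1.0642.
⟨p⟩ = 0.0000 and ⟨p²⟩ = 5.8544.
(Δp)² = 5.8544 − (0.0000)² = 5.8544.

5.854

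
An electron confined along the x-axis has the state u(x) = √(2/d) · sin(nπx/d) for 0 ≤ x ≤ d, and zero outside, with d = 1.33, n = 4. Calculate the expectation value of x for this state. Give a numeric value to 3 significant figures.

0.665

⟨x⟩ = ∫ x·|u|² dx (integrals over the domain).
With sin²θ = (1 − cos2θ)/2 on 0 ≤ x ≤ d: ∫sin²(nπx/d) dx = d/2, ∫x·sin²(nπx/d) dx = d²/4, ∫x²·sin²(nπx/d) dx = d³·(1/6 − 1/(4n²π²)); higher powers xᵏ the same way, integrating xᵏ·cos(2nπx/d) by parts.
⟨x⟩ = 0.66500.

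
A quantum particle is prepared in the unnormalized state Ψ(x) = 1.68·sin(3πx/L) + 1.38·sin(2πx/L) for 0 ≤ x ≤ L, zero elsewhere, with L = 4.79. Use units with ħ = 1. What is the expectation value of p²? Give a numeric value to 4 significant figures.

3.005

p² Ψ = −ħ² d²Ψ/dx²; ⟨p²⟩ = −ħ² ∫ Ψ*·Ψ'' dx / ∫|Ψ|² dx.
d²/dx² sin(jπx/L) = −(jπ/L)²·sin(jπx/L); on 0 ≤ x ≤ L, ∫sin²(jπx/L) dx = L/2 and ∫sin(jπx/L)·sin(lπx/L) dx = 0 for j ≠ l, so only diagonal terms survive in ∫|Ψ|² and ∫Ψ·Ψ″; ∫Ψ·Ψ′ dx = [Ψ²/2] between the walls = 0.
State is unnormalized: ∫|Ψ|² dx = 11.321, and ∫Ψ*·(−ħ² Ψ'') dx = 34.017, so ⟨p²⟩ = 34.017 / 11.321.
⟨p²⟩ = 3.0049.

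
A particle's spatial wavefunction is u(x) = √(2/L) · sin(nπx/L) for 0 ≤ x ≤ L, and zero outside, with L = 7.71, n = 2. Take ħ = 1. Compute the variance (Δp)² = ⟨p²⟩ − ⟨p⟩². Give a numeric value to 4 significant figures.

Compute ⟨p⟩ and ⟨p²⟩ separately; (Δp)² = ⟨p²⟩ − ⟨p⟩².
d/dx sin(nπx/L) = (nπ/L)·cos(nπx/L) and d²/dx² sin(nπx/L) = −(nπ/L)²·sin(nπx/L); on 0 ≤ x ≤ L, ∫sin²(nπx/L) dx = L/2 and ∫sin(nπx/L)·cos(nπx/L) dx = 0.
⟨p⟩ = 0.0000 and ⟨p²⟩ = 0.66413.
(Δp)² = 0.66413 − (0.0000)² = 0.66413.

0.6641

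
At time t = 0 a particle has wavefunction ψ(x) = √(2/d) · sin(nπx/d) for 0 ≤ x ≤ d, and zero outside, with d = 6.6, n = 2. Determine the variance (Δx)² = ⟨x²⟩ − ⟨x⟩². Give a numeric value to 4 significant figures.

Compute ⟨x⟩ and ⟨x²⟩ separately, then (Δx)² = ⟨x²⟩ − ⟨x⟩².
With sin²θ = (1 − cos2θ)/2 on 0 ≤ x ≤ d: ∫sin²(nπx/d) dx = d/2, ∫x·sin²(nπx/d) dx = d²/4, ∫x²·sin²(nπx/d) dx = d³·(1/6 − 1/(4n²π²)); higher powers xᵏ the same way, integrating xᵏ·cos(2nπx/d) by parts.
⟨x⟩ = 3.3000 and ⟨x²⟩ = 13.968.
(Δx)² = 13.968 − (3.3000)² = 3.0783.

3.078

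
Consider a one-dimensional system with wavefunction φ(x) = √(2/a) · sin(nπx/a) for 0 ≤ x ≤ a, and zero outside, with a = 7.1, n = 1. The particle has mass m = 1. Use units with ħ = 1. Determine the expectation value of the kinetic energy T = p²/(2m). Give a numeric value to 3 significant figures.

0.0979

T = −(ħ²/2m) d²/dx², so ⟨T⟩ = −(ħ²/2m) ∫ φ*·φ'' dx; with m = 1.
d/dx sin(nπx/a) = (nπ/a)·cos(nπx/a) and d²/dx² sin(nπx/a) = −(nπ/a)²·sin(nπx/a); on 0 ≤ x ≤ a, ∫sin²(nπx/a) dx = a/2 and ∫sin(nπx/a)·cos(nπx/a) dx = 0.
⟨T⟩ = 0.097893.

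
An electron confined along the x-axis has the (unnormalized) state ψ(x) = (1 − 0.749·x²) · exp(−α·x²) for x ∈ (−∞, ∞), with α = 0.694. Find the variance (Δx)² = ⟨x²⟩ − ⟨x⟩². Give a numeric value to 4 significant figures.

0.2511

Compute ⟨x⟩ and ⟨x²⟩ separately, then (Δx)² = ⟨x²⟩ − ⟨x⟩².
Expand each integrand as polynomial × e^(−2αx²) and use ∫x^(2j)·e^(−2αx²) dx = (2j−1)!!/(4α)^j · √(π/(2α)), odd powers → 0; here √(π/(2α)) = 1.5045.
Normalization: ∫|ψ|² dx = 1.0212.
⟨x⟩ = 0.0000 and ⟨x²⟩ = 0.25108.
(Δx)² = 0.25108 − (0.0000)² = 0.25108.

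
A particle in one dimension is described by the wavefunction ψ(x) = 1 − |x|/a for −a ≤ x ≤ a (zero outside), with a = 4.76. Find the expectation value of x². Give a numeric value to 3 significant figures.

2.27

⟨x²⟩ = ∫ x²·|ψ|² dx / ∫|ψ|² dx (integrals over the domain).
ψ is even, so ∫ over [−a, a] = 2∫₀ᵃ with ψ = 1 − x/a there: ∫₀ᵃ (1 − x/a)² dx = a/3, ∫₀ᵃ x²(1 − x/a)² dx = a³/30, ∫₀ᵃ x⁴(1 − x/a)² dx = a⁵/105.
State is unnormalized: ∫|ψ|² dx = 3.1733, and ∫ψ*·x²·ψ dx = 7.1900, so ⟨x²⟩ = 7.1900 / 3.1733.
⟨x²⟩ = 2.2658.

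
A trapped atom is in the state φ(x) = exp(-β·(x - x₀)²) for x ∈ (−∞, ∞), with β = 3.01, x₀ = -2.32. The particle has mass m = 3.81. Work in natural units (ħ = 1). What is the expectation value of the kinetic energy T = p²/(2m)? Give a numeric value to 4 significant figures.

T = −(ħ²/2m) d²/dx², so ⟨T⟩ = −(ħ²/2m) ∫ φ*·φ'' dx / ∫|φ|² dx; with m = 3.81.
Gaussian moments (u = x − x₀): ∫u^(2j)·e^(−2βu²) du = (2j−1)!!/(4β)^j · √(π/(2β)), odd powers integrate to 0; here √(π/(2β)) = 0.72240. Derivatives: d/dx e^(−βu²) = −2βu·e^(−βu²), d²/dx² e^(−βu²) = (4β²u² − 2β)·e^(−βu²).
State is unnormalized: ∫|φ|² dx = 0.72240, and ∫φ*·(−ħ²/2m · φ'') dx = 0.28536, so ⟨T⟩ = 0.28536 / 0.72240.
⟨T⟩ = 0.39501.

0.3950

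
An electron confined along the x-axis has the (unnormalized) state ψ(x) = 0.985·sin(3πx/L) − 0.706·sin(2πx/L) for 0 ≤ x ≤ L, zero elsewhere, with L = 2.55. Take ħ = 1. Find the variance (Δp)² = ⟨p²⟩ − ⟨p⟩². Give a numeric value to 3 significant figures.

Compute ⟨p⟩ and ⟨p²⟩ separately; (Δp)² = ⟨p²⟩ − ⟨p⟩².
d²/dx² sin(jπx/L) = −(jπ/L)²·sin(jπx/L); on 0 ≤ x ≤ L, ∫sin²(jπx/L) dx = L/2 and ∫sin(jπx/L)·sin(lπx/L) dx = 0 for j ≠ l, so only diagonal terms survive in ∫|ψ|² and ∫ψ·ψ″; ∫ψ·ψ′ dx = [ψ²/2] between the walls = 0.
Normalization: ∫|ψ|² dx = 1.8725.
⟨p⟩ = 0.0000 and ⟨p²⟩ = 11.085.
(Δp)² = 11.085 − (0.0000)² = 11.085.

11.1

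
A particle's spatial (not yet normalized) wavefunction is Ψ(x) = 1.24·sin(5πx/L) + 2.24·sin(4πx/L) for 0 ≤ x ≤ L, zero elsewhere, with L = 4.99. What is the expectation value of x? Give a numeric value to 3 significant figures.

⟨x⟩ = ∫ x·|Ψ|² dx / ∫|Ψ|² dx (integrals over the domain).
On 0 ≤ x ≤ L (j ≠ l): ∫sin²(jπx/L) dx = L/2, ∫sin(jπx/L)·sin(lπx/L) dx = 0; diagonal moments ∫x·sin²(jπx/L) dx = L²/4, ∫x²·sin²(jπx/L) dx = L³·(1/6 − 1/(4j²π²)); cross terms ∫x·sin(jπx/L)·sin(lπx/L) dx = 0 for j + l even and −4jlL²/(π²(j² − l²)²) for j + l odd, ∫x²·sin(jπx/L)·sin(lπx/L) dx = (−1)^(j+l)·4jlL³/(π²(j² − l²)²); higher powers the same way via product-to-sum and parts.
State is unnormalized: ∫|Ψ|² dx = 16.355, and ∫Ψ*·x·Ψ dx = 26.964, so ⟨x⟩ = 26.964 / 16.355.
⟨x⟩ = 1.6487.

1.65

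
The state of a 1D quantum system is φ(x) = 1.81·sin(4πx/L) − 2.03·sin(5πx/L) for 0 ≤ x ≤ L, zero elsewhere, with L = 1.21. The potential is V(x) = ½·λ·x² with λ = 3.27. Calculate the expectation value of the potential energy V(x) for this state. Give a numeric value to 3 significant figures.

⟨V⟩ = ∫ V(x)·|φ|² dx / ∫|φ|² dx.
On 0 ≤ x ≤ L (j ≠ l): ∫sin²(jπx/L) dx = L/2, ∫sin(jπx/L)·sin(lπx/L) dx = 0; diagonal moments ∫x·sin²(jπx/L) dx = L²/4, ∫x²·sin²(jπx/L) dx = L³·(1/6 − 1/(4j²π²)); cross terms ∫x·sin(jπx/L)·sin(lπx/L) dx = 0 for j + l even and −4jlL²/(π²(j² − l²)²) for j + l odd, ∫x²·sin(jπx/L)·sin(lπx/L) dx = (−1)^(j+l)·4jlL³/(π²(j² − l²)²); higher powers the same way via product-to-sum and parts.
State is unnormalized: ∫|φ|² dx = 4.4752, and ∫φ*·V(x)·φ dx = 5.6738, so ⟨V⟩ = 5.6738 / 4.4752.
⟨V⟩ = 1.2678.

1.27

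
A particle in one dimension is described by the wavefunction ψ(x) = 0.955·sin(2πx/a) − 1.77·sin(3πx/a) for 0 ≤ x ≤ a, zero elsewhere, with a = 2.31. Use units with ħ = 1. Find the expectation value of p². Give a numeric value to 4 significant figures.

p² ψ = −ħ² d²ψ/dx²; ⟨p²⟩ = −ħ² ∫ ψ*·ψ'' dx / ∫|ψ|² dx.
d²/dx² sin(jπx/a) = −(jπ/a)²·sin(jπx/a); on 0 ≤ x ≤ a, ∫sin²(jπx/a) dx = a/2 and ∫sin(jπx/a)·sin(lπx/a) dx = 0 for j ≠ l, so only diagonal terms survive in ∫|ψ|² and ∫ψ·ψ″; ∫ψ·ψ′ dx = [ψ²/2] between the walls = 0.
State is unnormalized: ∫|ψ|² dx = 4.6719, and ∫ψ*·(−ħ² ψ'') dx = 68.028, so ⟨p²⟩ = 68.028 / 4.6719.
⟨p²⟩ = 14.561.

14.56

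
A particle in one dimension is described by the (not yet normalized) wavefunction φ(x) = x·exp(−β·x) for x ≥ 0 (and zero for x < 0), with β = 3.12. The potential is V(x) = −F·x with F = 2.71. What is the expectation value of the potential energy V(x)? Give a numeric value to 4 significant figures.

-1.303

⟨V⟩ = ∫ V(x)·|φ|² dx / ∫|φ|² dx.
Every integrand reduces to terms xʲ·e^(−2βx) on [0, ∞); use ∫₀^∞ xʲ·e^(−2βx) dx = j!/(2β)^(j+1).
State is unnormalized: ∫|φ|² dx = 0.0082314, and ∫φ*·V(x)·φ dx = -0.010725, so ⟨V⟩ = -0.010725 / 0.0082314.
⟨V⟩ = -1.3029.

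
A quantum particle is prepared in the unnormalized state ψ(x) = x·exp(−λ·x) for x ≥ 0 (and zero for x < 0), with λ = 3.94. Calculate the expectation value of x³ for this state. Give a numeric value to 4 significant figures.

0.1226

⟨x³⟩ = ∫ x³·|ψ|² dx / ∫|ψ|² dx (integrals over the domain).
Every integrand reduces to terms xʲ·e^(−2λx) on [0, ∞); use ∫₀^∞ xʲ·e^(−2λx) dx = j!/(2λ)^(j+1).
State is unnormalized: ∫|ψ|² dx = 0.0040874, and ∫ψ*·x³·ψ dx = 0.00050121, so ⟨x³⟩ = 0.00050121 / 0.0040874.
⟨x³⟩ = 0.12262.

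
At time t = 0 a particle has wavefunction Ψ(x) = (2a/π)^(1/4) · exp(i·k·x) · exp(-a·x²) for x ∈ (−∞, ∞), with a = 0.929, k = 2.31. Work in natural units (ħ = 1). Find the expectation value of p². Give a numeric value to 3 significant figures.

p² Ψ = −ħ² d²Ψ/dx²; ⟨p²⟩ = −ħ² ∫ Ψ*·Ψ'' dx.
Gaussian moments: ∫x^(2j)·e^(−2ax²) dx = (2j−1)!!/(4a)^j · √(π/(2a)), odd powers integrate to 0; here √(π/(2a)) = 1.3003. Derivatives: Ψ′ = (ik − 2ax)·Ψ, Ψ″ = ((ik − 2ax)² − 2a)·Ψ; the odd-in-x pieces drop out.
⟨p²⟩ = 6.2651.

6.27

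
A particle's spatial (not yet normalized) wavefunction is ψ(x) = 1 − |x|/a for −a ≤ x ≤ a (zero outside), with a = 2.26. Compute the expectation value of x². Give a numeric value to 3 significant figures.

⟨x²⟩ = ∫ x²·|ψ|² dx / ∫|ψ|² dx (integrals over the domain).
ψ is even, so ∫ over [−a, a] = 2∫₀ᵃ with ψ = 1 − x/a there: ∫₀ᵃ (1 − x/a)² dx = a/3, ∫₀ᵃ x²(1 − x/a)² dx = a³/30, ∫₀ᵃ x⁴(1 − x/a)² dx = a⁵/105.
State is unnormalized: ∫|ψ|² dx = 1.5067, and ∫ψ*·x²·ψ dx = 0.76955, so ⟨x²⟩ = 0.76955 / 1.5067.
⟨x²⟩ = 0.51076.

0.511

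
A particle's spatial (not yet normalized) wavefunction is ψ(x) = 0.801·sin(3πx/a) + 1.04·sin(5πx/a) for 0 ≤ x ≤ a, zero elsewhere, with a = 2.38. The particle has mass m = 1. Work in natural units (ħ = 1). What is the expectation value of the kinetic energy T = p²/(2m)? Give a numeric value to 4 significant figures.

16.59

T = −(ħ²/2m) d²/dx², so ⟨T⟩ = −(ħ²/2m) ∫ ψ*·ψ'' dx / ∫|ψ|² dx; with m = 1.
d²/dx² sin(jπx/a) = −(jπ/a)²·sin(jπx/a); on 0 ≤ x ≤ a, ∫sin²(jπx/a) dx = a/2 and ∫sin(jπx/a)·sin(lπx/a) dx = 0 for j ≠ l, so only diagonal terms survive in ∫|ψ|² and ∫ψ·ψ″; ∫ψ·ψ′ dx = [ψ²/2] between the walls = 0.
State is unnormalized: ∫|ψ|² dx = 2.0506, and ∫ψ*·(−ħ²/2m · ψ'') dx = 34.019, so ⟨T⟩ = 34.019 / 2.0506.
⟨T⟩ = 16.590.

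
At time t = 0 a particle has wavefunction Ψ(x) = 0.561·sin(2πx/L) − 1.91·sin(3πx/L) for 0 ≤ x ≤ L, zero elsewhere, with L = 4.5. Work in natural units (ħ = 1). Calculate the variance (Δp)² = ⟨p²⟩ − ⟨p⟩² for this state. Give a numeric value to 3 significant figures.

4.19

Compute ⟨p⟩ and ⟨p²⟩ separately; (Δp)² = ⟨p²⟩ − ⟨p⟩².
d²/dx² sin(jπx/L) = −(jπ/L)²·sin(jπx/L); on 0 ≤ x ≤ L, ∫sin²(jπx/L) dx = L/2 and ∫sin(jπx/L)·sin(lπx/L) dx = 0 for j ≠ l, so only diagonal terms survive in ∫|Ψ|² and ∫Ψ·Ψ″; ∫Ψ·Ψ′ dx = [Ψ²/2] between the walls = 0.
Normalization: ∫|Ψ|² dx = 8.9163.
⟨p⟩ = 0.0000 and ⟨p²⟩ = 4.1930.
(Δp)² = 4.1930 − (0.0000)² = 4.1930.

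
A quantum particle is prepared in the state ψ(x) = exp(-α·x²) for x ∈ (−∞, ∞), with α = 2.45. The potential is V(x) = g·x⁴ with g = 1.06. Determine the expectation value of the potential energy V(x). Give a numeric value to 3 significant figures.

0.0331

⟨V⟩ = ∫ V(x)·|ψ|² dx / ∫|ψ|² dx.
Gaussian moments: ∫x^(2j)·e^(−2αx²) dx = (2j−1)!!/(4α)^j · √(π/(2α)), odd powers integrate to 0; here √(π/(2α)) = 0.80071.
State is unnormalized: ∫|ψ|² dx = 0.80071, and ∫ψ*·V(x)·ψ dx = 0.026513, so ⟨V⟩ = 0.026513 / 0.80071.
⟨V⟩ = 0.033111.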